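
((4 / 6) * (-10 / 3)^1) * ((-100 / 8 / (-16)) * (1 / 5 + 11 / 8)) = -175 / 64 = -2.73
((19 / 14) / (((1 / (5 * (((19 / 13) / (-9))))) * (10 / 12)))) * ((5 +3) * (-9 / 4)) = 2166 / 91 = 23.80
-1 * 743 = -743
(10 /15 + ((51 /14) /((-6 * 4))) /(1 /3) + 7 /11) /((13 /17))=4097 /3696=1.11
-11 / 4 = -2.75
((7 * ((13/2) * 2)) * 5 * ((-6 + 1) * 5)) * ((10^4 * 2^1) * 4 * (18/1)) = -16380000000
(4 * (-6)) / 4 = -6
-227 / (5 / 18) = -4086 / 5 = -817.20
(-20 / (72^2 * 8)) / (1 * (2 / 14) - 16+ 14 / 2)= 35 / 642816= 0.00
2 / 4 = 1 / 2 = 0.50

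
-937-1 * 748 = -1685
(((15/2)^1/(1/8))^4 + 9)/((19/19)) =12960009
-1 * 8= -8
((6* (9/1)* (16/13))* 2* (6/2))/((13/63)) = 326592/169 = 1932.50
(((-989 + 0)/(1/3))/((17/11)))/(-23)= 1419/17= 83.47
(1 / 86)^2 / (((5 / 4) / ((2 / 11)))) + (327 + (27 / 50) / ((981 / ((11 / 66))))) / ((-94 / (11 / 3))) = -797436268909 / 62518018200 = -12.76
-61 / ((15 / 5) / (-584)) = 11874.67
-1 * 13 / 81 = -13 / 81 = -0.16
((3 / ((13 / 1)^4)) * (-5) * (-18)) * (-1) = -270 / 28561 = -0.01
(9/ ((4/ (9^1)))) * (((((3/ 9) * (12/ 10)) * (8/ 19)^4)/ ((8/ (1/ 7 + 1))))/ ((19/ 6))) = 995328/ 86663465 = 0.01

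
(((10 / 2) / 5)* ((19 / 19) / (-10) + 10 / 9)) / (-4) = -91 / 360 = -0.25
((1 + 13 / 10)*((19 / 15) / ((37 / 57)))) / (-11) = -8303 / 20350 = -0.41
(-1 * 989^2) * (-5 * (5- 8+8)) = 24453025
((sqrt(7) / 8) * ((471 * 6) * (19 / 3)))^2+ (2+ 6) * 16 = 560594255 / 16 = 35037140.94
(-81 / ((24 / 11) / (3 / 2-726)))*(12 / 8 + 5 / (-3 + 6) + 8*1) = 9611217 / 32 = 300350.53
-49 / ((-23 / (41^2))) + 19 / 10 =824127 / 230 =3583.16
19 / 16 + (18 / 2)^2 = 1315 / 16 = 82.19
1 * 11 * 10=110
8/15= 0.53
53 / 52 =1.02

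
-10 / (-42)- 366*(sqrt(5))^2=-38425 / 21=-1829.76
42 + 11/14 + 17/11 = 6827/154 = 44.33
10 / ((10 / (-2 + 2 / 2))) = -1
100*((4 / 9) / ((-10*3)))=-40 / 27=-1.48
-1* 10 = -10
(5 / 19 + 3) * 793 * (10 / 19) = 491660 / 361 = 1361.94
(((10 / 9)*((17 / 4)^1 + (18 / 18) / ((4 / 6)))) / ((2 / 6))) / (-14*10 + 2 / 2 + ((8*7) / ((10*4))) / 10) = -2875 / 20829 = -0.14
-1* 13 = -13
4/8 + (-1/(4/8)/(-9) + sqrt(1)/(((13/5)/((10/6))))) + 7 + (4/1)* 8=9445/234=40.36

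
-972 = -972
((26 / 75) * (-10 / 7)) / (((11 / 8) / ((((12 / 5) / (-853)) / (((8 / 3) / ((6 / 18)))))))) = 208 / 1642025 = 0.00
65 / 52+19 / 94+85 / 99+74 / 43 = 4.03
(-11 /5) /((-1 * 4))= 11 /20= 0.55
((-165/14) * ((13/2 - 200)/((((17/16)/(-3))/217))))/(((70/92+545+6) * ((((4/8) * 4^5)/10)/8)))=-682929225/1725908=-395.69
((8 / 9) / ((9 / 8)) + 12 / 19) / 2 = 1094 / 1539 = 0.71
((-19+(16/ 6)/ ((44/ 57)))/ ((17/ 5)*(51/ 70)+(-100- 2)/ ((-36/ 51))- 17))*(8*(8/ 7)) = -45600/ 41701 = -1.09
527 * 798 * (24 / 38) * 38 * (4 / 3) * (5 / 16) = 4205460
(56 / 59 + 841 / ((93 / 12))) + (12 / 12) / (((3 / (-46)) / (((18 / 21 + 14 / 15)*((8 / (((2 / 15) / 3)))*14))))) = -126337324 / 1829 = -69074.53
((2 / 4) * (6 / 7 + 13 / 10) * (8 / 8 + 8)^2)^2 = 149597361 / 19600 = 7632.52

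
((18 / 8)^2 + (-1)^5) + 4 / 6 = 227 / 48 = 4.73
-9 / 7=-1.29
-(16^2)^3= -16777216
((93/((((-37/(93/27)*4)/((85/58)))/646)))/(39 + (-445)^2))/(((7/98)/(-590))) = 54483486575/637568016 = 85.46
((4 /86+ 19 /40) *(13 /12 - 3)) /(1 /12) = -20631 /1720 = -11.99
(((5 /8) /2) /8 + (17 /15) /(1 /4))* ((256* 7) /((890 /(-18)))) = -368718 /2225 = -165.72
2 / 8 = 0.25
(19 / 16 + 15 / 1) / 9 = 259 / 144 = 1.80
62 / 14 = 31 / 7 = 4.43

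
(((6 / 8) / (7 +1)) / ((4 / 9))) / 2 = 0.11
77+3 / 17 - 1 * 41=615 / 17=36.18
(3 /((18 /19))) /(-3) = -19 /18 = -1.06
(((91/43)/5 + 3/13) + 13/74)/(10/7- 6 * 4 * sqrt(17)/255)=8408743 * sqrt(17)/203541403 + 510530825/814165612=0.80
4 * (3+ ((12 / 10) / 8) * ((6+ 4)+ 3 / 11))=999 / 55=18.16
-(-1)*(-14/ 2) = -7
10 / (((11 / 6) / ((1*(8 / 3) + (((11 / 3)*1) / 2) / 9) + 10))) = 6950 / 99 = 70.20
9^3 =729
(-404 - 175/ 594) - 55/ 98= -5891867/ 14553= -404.86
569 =569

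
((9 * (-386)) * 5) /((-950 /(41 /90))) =7913 /950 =8.33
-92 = -92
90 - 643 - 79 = -632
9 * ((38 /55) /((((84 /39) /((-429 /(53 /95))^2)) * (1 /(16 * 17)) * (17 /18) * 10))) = 966720793896 /19663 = 49164460.86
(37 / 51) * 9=111 / 17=6.53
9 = 9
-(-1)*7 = 7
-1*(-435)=435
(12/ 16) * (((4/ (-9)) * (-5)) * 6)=10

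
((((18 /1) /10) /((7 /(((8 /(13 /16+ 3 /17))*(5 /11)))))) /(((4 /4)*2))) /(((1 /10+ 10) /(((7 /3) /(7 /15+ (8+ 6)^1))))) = 489600 /64852403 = 0.01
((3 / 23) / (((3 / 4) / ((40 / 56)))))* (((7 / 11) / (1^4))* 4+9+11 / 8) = 5685 / 3542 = 1.61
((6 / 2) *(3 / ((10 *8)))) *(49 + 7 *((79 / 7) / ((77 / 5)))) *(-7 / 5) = -4689 / 550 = -8.53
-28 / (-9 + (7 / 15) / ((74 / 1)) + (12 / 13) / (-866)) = 174949320 / 56200967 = 3.11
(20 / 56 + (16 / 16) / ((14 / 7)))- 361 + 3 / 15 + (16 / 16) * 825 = 16277 / 35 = 465.06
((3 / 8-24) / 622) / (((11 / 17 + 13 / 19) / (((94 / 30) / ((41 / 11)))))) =-10520433 / 438634400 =-0.02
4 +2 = 6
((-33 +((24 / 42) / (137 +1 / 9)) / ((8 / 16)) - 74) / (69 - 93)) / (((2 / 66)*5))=5083067 / 172760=29.42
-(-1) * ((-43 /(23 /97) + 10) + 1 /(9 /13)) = -35170 /207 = -169.90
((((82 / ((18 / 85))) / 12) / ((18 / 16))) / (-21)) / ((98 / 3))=-3485 / 83349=-0.04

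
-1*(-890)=890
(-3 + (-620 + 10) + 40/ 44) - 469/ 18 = -126353/ 198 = -638.15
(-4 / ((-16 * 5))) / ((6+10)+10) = 1 / 520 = 0.00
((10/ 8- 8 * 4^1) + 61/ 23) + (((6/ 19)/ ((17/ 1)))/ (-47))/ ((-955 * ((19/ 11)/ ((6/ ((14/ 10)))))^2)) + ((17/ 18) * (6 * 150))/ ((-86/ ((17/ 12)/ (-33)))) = -277947615483012655/ 10043810527091418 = -27.67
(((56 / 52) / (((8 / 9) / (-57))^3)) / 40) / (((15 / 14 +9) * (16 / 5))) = -2205093051 / 10010624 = -220.28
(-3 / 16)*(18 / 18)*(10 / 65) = -3 / 104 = -0.03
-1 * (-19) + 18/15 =101/5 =20.20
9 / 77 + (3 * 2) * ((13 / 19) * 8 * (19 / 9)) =69.45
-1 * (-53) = 53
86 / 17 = 5.06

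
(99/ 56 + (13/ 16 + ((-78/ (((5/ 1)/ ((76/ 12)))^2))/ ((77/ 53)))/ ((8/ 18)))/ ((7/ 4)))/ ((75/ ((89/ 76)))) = -1.69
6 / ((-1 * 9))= -2 / 3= -0.67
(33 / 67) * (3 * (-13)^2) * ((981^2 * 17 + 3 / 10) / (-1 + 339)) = 16196535927 / 1340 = 12086967.11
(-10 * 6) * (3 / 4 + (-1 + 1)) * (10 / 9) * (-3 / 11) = 150 / 11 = 13.64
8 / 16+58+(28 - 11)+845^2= 1428201 / 2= 714100.50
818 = 818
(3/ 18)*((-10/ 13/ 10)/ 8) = -1/ 624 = -0.00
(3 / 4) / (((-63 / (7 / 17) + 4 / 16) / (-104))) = 24 / 47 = 0.51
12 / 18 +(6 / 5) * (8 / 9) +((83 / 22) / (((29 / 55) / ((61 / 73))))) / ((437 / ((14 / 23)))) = 555885217 / 319169505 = 1.74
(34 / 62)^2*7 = 2023 / 961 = 2.11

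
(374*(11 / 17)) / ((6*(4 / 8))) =242 / 3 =80.67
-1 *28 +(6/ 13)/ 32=-5821/ 208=-27.99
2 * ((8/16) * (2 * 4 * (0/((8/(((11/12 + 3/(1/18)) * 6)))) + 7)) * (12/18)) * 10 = 1120/3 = 373.33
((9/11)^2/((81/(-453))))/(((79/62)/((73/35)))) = -2050278/334565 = -6.13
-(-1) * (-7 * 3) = -21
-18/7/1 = -18/7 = -2.57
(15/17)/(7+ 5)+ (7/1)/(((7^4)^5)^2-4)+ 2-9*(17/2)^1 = -32222403955960590635837403239612648341/432942791741813903030417589467231796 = -74.43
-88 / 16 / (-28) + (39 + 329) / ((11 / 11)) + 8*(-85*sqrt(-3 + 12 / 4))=20619 / 56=368.20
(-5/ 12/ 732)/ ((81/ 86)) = -215/ 355752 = -0.00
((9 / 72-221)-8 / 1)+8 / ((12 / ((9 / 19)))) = -34741 / 152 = -228.56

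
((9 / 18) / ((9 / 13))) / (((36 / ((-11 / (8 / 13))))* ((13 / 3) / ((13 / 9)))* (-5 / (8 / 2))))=1859 / 19440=0.10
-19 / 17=-1.12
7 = 7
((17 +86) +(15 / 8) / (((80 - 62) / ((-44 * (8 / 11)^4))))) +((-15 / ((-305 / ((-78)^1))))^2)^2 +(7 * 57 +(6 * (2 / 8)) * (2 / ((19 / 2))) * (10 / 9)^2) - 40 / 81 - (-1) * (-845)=-3625882904638463 / 28361945316969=-127.84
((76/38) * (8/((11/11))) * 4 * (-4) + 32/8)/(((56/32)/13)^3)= -5061888/49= -103303.84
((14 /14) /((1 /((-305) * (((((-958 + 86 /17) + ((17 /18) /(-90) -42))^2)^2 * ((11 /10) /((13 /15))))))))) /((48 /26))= -378256330924508551461700641038591 /1840796254536192000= -205485169796705.29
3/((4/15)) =45/4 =11.25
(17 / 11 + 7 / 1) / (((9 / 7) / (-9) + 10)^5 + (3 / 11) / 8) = 12638864 / 137634809133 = 0.00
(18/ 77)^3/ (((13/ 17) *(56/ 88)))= 99144/ 3776773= 0.03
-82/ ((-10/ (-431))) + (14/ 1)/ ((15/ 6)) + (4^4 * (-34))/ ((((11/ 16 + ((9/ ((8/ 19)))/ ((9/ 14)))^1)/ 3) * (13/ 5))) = -44995579/ 11765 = -3824.53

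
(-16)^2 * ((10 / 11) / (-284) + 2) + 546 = 1057.18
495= 495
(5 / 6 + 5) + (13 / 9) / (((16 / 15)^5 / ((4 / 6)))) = 10271915 / 1572864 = 6.53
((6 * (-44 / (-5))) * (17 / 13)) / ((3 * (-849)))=-1496 / 55185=-0.03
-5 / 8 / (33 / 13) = -65 / 264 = -0.25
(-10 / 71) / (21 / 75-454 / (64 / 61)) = 8000 / 24562521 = 0.00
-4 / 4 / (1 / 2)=-2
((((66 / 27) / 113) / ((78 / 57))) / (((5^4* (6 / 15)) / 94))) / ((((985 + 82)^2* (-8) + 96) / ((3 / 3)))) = -0.00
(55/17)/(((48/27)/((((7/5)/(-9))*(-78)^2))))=-117117/68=-1722.31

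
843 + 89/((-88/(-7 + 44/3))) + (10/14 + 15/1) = 850.96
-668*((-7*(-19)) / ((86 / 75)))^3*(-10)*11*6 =687960902202.40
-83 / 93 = -0.89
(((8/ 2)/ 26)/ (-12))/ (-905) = 1/ 70590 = 0.00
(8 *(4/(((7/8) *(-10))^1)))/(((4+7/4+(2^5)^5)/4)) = -2048/4697621285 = -0.00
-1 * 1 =-1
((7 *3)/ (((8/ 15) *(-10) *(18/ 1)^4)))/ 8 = -7/ 1492992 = -0.00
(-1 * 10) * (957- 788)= -1690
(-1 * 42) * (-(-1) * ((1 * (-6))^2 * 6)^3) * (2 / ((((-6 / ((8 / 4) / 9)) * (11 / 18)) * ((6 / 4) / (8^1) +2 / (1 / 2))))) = 12251852.94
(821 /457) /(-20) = -821 /9140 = -0.09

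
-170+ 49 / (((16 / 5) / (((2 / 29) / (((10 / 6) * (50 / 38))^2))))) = -123090799 / 725000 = -169.78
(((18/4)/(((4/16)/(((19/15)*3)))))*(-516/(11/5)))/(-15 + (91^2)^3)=-88236/3123280886143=-0.00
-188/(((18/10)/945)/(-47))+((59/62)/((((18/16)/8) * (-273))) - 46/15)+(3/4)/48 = 113065875847459/24373440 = 4638896.92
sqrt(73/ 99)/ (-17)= -sqrt(803)/ 561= -0.05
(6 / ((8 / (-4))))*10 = -30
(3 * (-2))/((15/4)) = -8/5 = -1.60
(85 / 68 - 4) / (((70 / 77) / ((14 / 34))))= -847 / 680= -1.25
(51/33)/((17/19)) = 19/11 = 1.73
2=2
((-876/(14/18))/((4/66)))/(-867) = 43362/2023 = 21.43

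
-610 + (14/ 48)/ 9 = -131753/ 216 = -609.97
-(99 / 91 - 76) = 6817 / 91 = 74.91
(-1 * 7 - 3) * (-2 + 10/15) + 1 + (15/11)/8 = 3829/264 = 14.50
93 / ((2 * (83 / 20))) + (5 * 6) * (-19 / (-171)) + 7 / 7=3869 / 249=15.54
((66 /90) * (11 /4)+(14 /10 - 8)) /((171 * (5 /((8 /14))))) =-11 /3591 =-0.00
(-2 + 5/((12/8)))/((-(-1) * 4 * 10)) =1/30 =0.03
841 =841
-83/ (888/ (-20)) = 415/ 222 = 1.87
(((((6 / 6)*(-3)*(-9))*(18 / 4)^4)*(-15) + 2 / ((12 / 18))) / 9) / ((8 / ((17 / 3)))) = -15057223 / 1152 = -13070.51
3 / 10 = 0.30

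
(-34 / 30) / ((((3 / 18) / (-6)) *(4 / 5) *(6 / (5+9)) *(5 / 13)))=1547 / 5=309.40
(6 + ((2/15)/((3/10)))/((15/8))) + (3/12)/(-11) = 36913/5940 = 6.21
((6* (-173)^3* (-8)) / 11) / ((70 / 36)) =4473547488 / 385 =11619603.86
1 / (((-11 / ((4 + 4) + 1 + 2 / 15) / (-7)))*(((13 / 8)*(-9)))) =-7672 / 19305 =-0.40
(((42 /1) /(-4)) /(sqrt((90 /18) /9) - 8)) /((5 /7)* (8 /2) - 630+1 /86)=-455112 /215571343 - 18963* sqrt(5) /215571343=-0.00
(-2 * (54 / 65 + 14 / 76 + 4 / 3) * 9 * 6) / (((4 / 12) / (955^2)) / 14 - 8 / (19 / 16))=2399566230180 / 63739602953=37.65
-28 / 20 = -7 / 5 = -1.40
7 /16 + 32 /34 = 375 /272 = 1.38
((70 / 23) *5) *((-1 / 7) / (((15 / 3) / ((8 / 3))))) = -1.16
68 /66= 34 /33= 1.03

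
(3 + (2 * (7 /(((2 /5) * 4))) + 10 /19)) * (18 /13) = 8397 /494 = 17.00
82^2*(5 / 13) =33620 / 13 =2586.15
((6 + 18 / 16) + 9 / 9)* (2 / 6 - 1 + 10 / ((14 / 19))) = 104.85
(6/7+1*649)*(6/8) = 13647/28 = 487.39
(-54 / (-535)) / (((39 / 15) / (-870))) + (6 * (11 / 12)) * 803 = 12192743 / 2782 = 4382.73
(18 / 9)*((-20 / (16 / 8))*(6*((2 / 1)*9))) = -2160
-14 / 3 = -4.67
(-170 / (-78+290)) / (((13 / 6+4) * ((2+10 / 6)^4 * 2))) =-20655 / 57422002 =-0.00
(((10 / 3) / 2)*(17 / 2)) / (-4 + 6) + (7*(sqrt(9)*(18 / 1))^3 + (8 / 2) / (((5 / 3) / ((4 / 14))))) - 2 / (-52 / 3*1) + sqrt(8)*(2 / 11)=4*sqrt(2) / 11 + 6018317129 / 5460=1102256.40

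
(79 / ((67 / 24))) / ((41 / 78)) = 147888 / 2747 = 53.84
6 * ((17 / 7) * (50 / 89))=8.19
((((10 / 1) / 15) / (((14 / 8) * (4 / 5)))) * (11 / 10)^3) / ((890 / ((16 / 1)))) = 2662 / 233625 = 0.01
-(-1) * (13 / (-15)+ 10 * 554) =83087 / 15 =5539.13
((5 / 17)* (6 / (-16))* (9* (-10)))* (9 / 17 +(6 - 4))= 29025 / 1156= 25.11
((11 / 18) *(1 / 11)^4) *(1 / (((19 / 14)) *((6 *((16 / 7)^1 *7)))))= 7 / 21849696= 0.00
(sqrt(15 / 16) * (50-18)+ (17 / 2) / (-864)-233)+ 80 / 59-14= -25044907 / 101952+ 8 * sqrt(15)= -214.67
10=10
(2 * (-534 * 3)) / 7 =-3204 / 7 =-457.71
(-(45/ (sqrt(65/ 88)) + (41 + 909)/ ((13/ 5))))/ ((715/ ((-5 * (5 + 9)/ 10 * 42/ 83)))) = 5292 * sqrt(1430)/ 771485 + 279300/ 154297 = 2.07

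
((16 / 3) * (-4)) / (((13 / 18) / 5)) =-1920 / 13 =-147.69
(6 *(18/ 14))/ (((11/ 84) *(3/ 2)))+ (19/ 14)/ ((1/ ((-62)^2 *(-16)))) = -6424144/ 77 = -83430.44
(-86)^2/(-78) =-94.82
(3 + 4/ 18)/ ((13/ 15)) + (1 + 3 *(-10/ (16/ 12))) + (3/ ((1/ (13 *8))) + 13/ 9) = 69185/ 234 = 295.66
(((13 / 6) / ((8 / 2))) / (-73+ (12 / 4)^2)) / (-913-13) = 13 / 1422336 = 0.00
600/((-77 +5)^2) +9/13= 2269/2808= 0.81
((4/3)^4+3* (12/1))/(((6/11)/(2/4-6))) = -95953/243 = -394.87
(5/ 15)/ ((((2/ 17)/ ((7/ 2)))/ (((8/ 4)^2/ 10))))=119/ 30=3.97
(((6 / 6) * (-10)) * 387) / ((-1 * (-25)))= -154.80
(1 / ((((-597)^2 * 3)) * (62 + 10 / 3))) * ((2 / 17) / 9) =1 / 5343996546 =0.00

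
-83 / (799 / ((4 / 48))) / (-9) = 83 / 86292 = 0.00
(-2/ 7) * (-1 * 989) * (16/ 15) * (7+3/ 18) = 680432/ 315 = 2160.10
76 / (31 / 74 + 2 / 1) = 5624 / 179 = 31.42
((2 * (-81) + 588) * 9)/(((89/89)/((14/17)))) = 53676/17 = 3157.41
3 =3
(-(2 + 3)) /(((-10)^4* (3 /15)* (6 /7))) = -7 /2400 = -0.00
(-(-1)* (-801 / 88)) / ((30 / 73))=-19491 / 880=-22.15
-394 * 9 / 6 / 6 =-197 / 2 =-98.50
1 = 1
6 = 6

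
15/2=7.50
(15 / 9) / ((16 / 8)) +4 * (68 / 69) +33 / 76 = 5.21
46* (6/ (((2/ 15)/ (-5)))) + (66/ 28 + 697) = -135109/ 14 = -9650.64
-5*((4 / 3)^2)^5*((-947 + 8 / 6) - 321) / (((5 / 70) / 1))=278921216000 / 177147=1574518.43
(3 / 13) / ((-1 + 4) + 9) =1 / 52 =0.02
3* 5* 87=1305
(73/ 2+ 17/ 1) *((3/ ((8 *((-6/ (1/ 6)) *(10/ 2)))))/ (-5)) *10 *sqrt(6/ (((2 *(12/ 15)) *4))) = 107 *sqrt(15)/ 1920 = 0.22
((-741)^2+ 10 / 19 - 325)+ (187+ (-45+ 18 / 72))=41716307 / 76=548898.78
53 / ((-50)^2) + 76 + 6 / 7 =1345371 / 17500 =76.88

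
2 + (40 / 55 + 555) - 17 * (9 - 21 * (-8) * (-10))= 318612 / 11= 28964.73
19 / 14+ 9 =145 / 14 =10.36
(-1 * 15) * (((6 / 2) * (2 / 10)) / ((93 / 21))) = -63 / 31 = -2.03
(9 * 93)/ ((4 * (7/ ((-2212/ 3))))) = -22041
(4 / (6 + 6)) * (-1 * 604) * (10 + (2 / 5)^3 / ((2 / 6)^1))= -2051.99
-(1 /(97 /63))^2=-3969 /9409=-0.42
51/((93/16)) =272/31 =8.77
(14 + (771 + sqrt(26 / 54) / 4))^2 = (sqrt(39) + 28260)^2 / 1296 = 616497.38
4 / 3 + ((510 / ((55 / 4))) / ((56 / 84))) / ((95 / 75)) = 28376 / 627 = 45.26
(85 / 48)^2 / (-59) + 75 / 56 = 1223825 / 951552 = 1.29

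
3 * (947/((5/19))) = 53979/5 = 10795.80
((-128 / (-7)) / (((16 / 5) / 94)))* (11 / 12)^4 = 3440635 / 9072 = 379.26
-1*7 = -7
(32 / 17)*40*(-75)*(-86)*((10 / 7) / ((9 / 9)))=82560000 / 119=693781.51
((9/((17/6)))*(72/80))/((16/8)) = 1.43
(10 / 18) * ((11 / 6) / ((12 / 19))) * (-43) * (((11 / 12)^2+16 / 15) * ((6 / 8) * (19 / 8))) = -235.54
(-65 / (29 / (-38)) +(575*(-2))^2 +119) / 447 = 38358421 / 12963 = 2959.07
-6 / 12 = -0.50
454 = 454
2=2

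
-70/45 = -14/9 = -1.56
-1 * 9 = -9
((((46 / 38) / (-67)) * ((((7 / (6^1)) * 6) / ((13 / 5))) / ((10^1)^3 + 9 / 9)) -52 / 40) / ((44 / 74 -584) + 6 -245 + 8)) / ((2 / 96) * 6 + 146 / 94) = 214006494396 / 224982909384805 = 0.00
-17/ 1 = -17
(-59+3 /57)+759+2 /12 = 79825 /114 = 700.22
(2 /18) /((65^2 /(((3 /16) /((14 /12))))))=1 /236600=0.00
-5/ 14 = -0.36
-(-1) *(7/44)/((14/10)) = 5/44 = 0.11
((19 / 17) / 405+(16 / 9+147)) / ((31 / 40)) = 8194832 / 42687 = 191.97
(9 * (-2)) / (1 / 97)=-1746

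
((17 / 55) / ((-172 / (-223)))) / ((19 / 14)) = 26537 / 89870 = 0.30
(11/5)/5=11/25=0.44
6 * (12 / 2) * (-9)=-324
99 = 99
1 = 1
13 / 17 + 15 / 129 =644 / 731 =0.88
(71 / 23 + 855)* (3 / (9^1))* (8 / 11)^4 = 80838656 / 1010229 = 80.02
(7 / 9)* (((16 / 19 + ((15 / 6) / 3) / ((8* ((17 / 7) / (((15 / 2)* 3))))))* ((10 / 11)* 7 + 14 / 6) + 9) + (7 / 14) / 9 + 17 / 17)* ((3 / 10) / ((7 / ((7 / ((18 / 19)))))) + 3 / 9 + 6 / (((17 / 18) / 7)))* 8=2832021454409 / 391398480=7235.65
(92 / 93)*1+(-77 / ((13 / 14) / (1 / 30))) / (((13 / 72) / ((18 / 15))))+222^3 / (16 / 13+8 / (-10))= 69858885580634 / 2750475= 25398844.05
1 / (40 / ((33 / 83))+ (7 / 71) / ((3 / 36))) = 2343 / 238492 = 0.01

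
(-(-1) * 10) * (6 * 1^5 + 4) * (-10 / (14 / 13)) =-6500 / 7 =-928.57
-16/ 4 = -4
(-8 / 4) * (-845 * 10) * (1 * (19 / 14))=160550 / 7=22935.71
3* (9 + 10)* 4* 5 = 1140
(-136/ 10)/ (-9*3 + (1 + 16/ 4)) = 0.62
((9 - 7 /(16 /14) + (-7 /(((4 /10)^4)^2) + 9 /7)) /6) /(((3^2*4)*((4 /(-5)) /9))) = 31888615 /57344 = 556.09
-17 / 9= -1.89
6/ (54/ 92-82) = -276/ 3745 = -0.07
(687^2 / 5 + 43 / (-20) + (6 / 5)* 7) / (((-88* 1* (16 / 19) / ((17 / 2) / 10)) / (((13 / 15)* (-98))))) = 388458093751 / 4224000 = 91964.51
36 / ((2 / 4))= 72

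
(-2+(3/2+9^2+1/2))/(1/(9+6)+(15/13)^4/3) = 123.19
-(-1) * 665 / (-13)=-665 / 13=-51.15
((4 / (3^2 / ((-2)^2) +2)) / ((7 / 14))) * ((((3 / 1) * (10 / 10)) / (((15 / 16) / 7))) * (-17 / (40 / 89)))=-39872 / 25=-1594.88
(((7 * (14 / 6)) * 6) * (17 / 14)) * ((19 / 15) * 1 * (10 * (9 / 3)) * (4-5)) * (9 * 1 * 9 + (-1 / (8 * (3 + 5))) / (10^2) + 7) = -1273392939 / 3200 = -397935.29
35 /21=1.67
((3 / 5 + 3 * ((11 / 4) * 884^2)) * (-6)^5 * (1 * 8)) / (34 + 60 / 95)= -2721449798784 / 235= -11580637441.63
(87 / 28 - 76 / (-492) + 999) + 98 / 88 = 9502967 / 9471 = 1003.38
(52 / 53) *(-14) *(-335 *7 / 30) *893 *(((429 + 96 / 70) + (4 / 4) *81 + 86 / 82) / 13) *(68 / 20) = 20941672556588 / 162975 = 128496226.76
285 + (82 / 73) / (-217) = 4514603 / 15841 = 284.99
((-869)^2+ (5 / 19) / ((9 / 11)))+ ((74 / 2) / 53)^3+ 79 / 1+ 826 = 19247920127720 / 25457967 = 756066.66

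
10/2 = 5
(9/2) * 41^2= 15129/2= 7564.50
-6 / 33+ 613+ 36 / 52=613.51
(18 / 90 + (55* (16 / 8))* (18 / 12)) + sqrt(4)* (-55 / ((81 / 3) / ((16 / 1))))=13502 / 135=100.01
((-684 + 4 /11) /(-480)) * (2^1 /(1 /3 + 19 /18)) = 2.05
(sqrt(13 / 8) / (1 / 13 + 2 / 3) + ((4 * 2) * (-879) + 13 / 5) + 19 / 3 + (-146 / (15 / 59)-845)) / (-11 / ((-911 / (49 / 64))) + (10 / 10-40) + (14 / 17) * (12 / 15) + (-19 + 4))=158.27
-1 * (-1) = 1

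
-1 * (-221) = 221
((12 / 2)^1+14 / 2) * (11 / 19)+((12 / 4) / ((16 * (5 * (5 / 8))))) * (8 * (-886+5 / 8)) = -396581 / 950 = -417.45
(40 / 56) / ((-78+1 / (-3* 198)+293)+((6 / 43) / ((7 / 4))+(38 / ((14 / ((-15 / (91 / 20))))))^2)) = 1480593114 / 611792229211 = 0.00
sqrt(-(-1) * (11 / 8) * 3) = sqrt(66) / 4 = 2.03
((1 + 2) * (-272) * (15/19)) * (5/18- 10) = 119000/19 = 6263.16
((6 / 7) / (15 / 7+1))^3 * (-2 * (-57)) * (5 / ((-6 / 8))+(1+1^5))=-14364 / 1331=-10.79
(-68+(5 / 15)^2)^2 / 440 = 373321 / 35640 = 10.47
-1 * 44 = -44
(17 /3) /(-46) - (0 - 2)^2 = -569 /138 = -4.12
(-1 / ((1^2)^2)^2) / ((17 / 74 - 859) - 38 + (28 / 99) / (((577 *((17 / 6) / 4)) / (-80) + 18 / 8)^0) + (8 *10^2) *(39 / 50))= 7326 / 1996243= 0.00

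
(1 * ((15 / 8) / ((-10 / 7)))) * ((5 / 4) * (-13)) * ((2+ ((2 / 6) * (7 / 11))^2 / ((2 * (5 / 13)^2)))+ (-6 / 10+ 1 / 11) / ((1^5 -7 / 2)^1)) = 50.24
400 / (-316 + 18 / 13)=-520 / 409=-1.27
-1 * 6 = -6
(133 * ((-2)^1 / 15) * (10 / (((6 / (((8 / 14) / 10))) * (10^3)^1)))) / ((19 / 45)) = -1 / 250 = -0.00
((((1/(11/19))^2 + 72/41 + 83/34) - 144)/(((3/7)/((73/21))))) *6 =-561561041/84337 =-6658.54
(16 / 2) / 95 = 8 / 95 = 0.08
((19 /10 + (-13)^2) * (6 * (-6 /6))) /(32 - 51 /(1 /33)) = 5127 /8255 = 0.62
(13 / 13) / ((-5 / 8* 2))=-4 / 5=-0.80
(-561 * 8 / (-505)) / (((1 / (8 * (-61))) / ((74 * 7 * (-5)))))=1134494592 / 101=11232619.72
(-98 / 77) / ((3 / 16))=-224 / 33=-6.79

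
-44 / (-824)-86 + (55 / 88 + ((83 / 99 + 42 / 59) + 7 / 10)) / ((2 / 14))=-1583949767 / 24064920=-65.82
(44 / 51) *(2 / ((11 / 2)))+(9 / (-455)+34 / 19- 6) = -1726801 / 440895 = -3.92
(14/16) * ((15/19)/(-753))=-35/38152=-0.00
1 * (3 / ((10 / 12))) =18 / 5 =3.60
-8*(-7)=56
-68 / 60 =-17 / 15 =-1.13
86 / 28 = 43 / 14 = 3.07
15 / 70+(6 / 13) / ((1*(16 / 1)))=177 / 728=0.24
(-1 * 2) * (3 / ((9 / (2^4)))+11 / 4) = -97 / 6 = -16.17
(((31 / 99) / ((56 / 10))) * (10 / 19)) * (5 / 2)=3875 / 52668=0.07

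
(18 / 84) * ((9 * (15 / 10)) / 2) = 81 / 56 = 1.45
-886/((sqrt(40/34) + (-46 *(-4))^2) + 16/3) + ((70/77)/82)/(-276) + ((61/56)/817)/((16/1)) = -0.03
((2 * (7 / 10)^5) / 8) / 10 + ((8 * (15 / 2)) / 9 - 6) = 8050421 / 12000000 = 0.67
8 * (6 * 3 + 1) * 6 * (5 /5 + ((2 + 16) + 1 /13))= 226176 /13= 17398.15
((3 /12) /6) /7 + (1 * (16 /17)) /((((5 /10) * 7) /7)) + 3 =13961 /2856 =4.89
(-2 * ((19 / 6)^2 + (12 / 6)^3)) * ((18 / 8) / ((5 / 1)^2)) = -649 / 200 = -3.24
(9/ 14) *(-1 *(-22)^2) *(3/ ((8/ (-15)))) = 49005/ 28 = 1750.18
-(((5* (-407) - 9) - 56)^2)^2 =-19448100000000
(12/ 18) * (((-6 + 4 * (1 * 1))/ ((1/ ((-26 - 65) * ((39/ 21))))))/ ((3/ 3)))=676/ 3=225.33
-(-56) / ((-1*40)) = -7 / 5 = -1.40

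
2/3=0.67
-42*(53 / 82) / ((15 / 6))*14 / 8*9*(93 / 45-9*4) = 11896857 / 2050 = 5803.34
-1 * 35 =-35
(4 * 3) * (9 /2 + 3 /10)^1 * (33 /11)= 864 /5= 172.80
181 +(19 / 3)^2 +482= 6328 / 9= 703.11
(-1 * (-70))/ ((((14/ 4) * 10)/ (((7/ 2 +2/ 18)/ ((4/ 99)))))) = 715/ 4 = 178.75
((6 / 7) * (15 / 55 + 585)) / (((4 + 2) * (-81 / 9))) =-2146 / 231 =-9.29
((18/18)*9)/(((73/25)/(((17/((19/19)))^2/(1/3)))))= 195075/73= 2672.26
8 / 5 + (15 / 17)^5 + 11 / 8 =199337983 / 56794280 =3.51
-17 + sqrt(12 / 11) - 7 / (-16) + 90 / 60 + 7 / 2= -185 / 16 + 2*sqrt(33) / 11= -10.52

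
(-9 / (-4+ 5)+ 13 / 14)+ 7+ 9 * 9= 79.93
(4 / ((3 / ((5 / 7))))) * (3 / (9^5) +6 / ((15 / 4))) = 629876 / 413343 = 1.52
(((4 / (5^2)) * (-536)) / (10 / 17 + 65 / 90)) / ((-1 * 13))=656064 / 130325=5.03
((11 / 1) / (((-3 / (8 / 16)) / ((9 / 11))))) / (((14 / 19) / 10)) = -285 / 14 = -20.36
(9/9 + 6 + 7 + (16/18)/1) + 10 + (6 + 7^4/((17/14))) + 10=308782/153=2018.18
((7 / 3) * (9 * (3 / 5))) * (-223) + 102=-13539 / 5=-2707.80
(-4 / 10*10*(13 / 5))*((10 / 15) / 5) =-104 / 75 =-1.39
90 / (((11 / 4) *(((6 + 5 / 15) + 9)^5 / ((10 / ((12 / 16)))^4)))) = 86400000 / 70799773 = 1.22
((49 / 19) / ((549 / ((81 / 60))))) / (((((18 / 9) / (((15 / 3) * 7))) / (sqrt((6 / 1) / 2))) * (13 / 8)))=1029 * sqrt(3) / 15067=0.12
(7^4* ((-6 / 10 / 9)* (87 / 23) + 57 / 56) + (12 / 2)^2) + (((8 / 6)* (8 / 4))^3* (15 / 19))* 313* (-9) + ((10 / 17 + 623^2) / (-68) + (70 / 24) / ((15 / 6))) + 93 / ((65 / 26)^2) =-3484926582301 / 75775800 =-45989.97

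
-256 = -256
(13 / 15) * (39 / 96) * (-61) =-10309 / 480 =-21.48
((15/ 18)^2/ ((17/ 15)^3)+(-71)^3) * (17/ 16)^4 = -119572179149/ 262144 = -456131.66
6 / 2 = 3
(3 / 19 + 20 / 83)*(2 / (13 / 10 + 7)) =12580 / 130891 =0.10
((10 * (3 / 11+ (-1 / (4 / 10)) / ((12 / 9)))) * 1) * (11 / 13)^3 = -85305 / 8788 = -9.71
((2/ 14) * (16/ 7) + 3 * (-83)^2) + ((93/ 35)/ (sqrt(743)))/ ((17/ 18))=1674 * sqrt(743)/ 442085 + 1012699/ 49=20667.43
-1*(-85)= 85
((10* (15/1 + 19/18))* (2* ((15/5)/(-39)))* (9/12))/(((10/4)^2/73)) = -42194/195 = -216.38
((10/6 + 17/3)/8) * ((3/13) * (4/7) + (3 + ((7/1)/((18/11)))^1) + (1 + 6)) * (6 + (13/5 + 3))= 153.22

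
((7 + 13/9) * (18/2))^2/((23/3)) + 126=20226/23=879.39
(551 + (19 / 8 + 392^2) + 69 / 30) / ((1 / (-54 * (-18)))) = 1499015241 / 10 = 149901524.10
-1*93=-93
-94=-94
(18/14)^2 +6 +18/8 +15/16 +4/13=113623/10192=11.15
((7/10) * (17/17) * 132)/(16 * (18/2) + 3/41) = 574/895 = 0.64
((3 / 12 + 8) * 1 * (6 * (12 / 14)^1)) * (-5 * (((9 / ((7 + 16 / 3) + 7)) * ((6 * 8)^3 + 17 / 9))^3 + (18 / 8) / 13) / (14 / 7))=-513989784611122762369845 / 35510384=-14474351632218980.30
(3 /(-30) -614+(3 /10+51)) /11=-2814 /55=-51.16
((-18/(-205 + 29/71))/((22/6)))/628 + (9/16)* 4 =2090569/929126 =2.25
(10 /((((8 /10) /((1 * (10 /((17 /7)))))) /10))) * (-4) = -35000 /17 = -2058.82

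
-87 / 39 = -29 / 13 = -2.23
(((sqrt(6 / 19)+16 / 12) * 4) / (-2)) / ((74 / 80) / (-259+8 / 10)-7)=20656 * sqrt(114) / 1374327+82624 / 216999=0.54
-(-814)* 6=4884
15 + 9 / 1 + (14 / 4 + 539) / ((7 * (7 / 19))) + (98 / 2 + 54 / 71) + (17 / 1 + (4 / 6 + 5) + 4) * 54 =1713773 / 994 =1724.12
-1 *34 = -34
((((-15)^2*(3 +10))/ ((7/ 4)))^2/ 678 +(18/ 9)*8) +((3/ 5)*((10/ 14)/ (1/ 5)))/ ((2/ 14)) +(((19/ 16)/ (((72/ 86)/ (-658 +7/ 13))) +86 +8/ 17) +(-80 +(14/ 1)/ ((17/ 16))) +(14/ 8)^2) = 761607158491/ 234945984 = 3241.63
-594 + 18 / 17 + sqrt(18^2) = -9774 / 17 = -574.94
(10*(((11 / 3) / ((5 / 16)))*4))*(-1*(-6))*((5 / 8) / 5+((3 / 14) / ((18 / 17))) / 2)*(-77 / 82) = -73568 / 123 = -598.11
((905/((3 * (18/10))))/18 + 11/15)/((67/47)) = 1147129/162810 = 7.05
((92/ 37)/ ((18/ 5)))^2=0.48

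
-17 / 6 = -2.83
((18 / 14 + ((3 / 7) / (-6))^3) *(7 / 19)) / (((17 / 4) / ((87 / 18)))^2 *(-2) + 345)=2966207 / 2151313836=0.00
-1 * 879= -879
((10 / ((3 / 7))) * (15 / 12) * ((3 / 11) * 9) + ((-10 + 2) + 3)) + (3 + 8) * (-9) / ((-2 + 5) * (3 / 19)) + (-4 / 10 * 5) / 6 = -9421 / 66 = -142.74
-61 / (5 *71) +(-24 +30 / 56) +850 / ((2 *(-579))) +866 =4843798663 / 5755260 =841.63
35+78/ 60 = 363/ 10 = 36.30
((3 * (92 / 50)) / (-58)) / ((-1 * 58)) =69 / 42050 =0.00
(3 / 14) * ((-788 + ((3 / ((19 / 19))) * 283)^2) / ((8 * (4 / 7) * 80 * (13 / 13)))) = 2160039 / 5120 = 421.88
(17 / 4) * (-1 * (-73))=310.25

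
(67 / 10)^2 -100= -5511 / 100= -55.11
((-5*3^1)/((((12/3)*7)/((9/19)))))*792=-26730/133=-200.98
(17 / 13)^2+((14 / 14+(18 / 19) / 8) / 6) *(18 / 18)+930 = 71815669 / 77064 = 931.90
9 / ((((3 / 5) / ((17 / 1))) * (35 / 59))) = 3009 / 7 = 429.86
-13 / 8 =-1.62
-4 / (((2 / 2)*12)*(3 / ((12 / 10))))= -0.13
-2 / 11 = -0.18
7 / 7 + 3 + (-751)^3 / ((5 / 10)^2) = -1694259000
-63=-63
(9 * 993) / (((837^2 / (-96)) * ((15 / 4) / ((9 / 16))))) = -2648 / 14415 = -0.18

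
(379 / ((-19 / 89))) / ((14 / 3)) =-101193 / 266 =-380.42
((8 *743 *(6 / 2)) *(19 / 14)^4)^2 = 84381830938989081 / 23059204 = 3659355758.29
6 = 6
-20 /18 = -10 /9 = -1.11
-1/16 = -0.06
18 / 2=9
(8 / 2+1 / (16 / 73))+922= 14889 / 16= 930.56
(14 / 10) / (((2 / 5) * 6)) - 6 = -65 / 12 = -5.42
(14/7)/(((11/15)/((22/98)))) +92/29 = 5378/1421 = 3.78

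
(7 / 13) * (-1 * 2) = -1.08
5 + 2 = 7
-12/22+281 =3085/11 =280.45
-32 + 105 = 73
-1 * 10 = -10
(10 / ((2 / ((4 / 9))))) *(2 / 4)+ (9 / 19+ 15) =2836 / 171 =16.58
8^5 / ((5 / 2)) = 65536 / 5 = 13107.20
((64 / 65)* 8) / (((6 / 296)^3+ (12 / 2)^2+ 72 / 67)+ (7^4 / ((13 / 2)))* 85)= 0.00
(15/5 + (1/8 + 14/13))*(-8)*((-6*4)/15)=3496/65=53.78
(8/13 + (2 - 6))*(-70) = 3080/13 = 236.92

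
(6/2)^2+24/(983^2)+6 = 14494359/966289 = 15.00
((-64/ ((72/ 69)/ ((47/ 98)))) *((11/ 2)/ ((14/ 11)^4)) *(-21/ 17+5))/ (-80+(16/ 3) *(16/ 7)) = 174096131/ 50857982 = 3.42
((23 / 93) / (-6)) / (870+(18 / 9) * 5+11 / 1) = -23 / 497178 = -0.00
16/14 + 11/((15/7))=659/105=6.28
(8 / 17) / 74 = 4 / 629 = 0.01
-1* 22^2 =-484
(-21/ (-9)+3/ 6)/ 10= 17/ 60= 0.28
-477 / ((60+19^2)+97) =-477 / 518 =-0.92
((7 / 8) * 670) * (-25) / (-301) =8375 / 172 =48.69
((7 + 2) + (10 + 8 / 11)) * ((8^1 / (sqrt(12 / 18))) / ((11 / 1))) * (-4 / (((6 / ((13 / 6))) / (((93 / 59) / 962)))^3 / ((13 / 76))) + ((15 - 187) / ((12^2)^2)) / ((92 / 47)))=-173368769053016201 * sqrt(6) / 5703257797777026432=-0.07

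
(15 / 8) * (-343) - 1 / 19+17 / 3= -290705 / 456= -637.51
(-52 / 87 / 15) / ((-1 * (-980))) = -0.00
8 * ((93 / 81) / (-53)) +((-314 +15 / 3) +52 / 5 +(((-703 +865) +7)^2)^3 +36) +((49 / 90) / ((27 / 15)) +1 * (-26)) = 1000186794295725277 / 42930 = 23298085122192.53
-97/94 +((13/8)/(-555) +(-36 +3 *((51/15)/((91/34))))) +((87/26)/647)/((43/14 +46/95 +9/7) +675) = -369092846452210351/11109275072936040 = -33.22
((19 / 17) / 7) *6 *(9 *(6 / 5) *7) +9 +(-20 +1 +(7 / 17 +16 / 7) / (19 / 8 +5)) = 2204218 / 35105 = 62.79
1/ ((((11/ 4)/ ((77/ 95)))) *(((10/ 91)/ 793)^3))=2630521034643229/ 23750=110758780406.03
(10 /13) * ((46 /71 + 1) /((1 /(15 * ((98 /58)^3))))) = 158826150 /1731619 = 91.72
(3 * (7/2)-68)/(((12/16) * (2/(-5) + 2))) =-575/12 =-47.92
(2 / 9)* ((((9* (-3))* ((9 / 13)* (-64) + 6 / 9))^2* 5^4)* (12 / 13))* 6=2346411240000 / 2197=1068006936.73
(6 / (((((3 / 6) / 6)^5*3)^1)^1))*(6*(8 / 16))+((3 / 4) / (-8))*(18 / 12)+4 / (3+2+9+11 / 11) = 1433272441 / 960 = 1492992.13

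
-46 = -46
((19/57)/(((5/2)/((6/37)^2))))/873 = 8/1991895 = 0.00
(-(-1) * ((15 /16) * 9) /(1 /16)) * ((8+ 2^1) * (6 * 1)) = 8100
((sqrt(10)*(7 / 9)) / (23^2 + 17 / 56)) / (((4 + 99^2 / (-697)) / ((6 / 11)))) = -546448*sqrt(10) / 6859786989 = -0.00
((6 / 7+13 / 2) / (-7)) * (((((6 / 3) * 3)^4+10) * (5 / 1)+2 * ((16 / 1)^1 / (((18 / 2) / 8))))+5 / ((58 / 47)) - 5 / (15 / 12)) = -352624105 / 51156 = -6893.11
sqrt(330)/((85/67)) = 67 * sqrt(330)/85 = 14.32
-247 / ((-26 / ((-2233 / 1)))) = -42427 / 2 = -21213.50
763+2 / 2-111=653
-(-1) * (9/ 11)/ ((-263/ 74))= -666/ 2893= -0.23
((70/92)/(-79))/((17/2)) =-0.00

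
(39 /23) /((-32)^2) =39 /23552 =0.00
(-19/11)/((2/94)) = -893/11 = -81.18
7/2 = 3.50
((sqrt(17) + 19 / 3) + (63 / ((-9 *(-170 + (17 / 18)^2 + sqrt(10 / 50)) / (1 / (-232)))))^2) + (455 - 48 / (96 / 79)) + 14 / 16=14267910077190 *sqrt(5) / 189481510185008080992481 + sqrt(17) + 1922289920971677079505249015 / 4547556244440193943819544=426.83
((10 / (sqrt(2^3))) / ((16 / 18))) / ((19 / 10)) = 225 * sqrt(2) / 152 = 2.09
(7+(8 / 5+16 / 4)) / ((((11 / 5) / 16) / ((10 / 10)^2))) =1008 / 11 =91.64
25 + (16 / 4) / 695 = 17379 / 695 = 25.01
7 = 7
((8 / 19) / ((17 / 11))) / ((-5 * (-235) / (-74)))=-6512 / 379525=-0.02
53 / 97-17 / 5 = -1384 / 485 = -2.85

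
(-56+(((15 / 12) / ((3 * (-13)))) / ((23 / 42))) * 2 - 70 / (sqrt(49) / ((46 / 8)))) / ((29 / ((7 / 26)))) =-475601 / 450892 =-1.05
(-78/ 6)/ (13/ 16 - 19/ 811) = -168688/ 10239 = -16.48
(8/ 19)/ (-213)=-8/ 4047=-0.00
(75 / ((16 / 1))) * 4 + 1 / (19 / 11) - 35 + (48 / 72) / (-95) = -17873 / 1140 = -15.68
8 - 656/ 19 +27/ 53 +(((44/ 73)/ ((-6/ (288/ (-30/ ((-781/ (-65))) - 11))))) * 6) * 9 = 69535041309/ 774879451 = 89.74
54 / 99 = 6 / 11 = 0.55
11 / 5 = 2.20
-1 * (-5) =5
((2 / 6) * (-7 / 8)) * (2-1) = -7 / 24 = -0.29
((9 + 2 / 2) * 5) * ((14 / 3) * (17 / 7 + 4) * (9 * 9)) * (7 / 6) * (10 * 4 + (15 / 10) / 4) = 22892625 / 4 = 5723156.25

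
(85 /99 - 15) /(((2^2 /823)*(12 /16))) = -1152200 /297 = -3879.46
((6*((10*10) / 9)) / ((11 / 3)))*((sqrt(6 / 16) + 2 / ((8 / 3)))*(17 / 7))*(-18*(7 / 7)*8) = -367200 / 77 - 122400*sqrt(6) / 77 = -8662.57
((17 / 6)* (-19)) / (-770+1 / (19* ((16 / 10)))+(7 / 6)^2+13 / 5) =368220 / 5239481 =0.07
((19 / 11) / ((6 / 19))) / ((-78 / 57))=-6859 / 1716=-4.00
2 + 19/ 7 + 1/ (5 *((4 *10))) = 6607/ 1400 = 4.72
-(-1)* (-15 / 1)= -15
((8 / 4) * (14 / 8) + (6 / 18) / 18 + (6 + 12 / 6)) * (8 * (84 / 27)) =286.68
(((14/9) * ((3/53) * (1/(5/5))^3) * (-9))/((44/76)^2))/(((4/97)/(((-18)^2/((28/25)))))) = -212728275/12826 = -16585.71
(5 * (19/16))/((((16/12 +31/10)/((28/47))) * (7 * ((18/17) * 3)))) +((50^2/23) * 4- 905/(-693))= 1306860745/2996532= 436.12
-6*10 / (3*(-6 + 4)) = 10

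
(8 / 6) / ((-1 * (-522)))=2 / 783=0.00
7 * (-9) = -63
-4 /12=-1 /3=-0.33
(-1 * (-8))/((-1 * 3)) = -8/3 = -2.67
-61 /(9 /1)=-61 /9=-6.78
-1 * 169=-169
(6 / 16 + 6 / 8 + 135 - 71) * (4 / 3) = 521 / 6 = 86.83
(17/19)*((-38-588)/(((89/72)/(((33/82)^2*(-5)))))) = 1043022420/2842571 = 366.93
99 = 99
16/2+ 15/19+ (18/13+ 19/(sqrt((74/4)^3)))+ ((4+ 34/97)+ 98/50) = 38* sqrt(74)/1369+ 9873866/598975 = 16.72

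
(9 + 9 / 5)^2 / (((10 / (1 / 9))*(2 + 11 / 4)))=648 / 2375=0.27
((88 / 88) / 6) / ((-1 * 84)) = -1 / 504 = -0.00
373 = 373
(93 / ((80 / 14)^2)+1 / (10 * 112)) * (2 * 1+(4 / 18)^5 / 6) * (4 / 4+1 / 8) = 1130567779 / 176359680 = 6.41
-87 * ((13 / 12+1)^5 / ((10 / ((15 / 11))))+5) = -547794485 / 608256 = -900.60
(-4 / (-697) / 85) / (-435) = -4 / 25771575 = -0.00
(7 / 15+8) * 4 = 508 / 15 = 33.87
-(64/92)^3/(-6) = 2048/36501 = 0.06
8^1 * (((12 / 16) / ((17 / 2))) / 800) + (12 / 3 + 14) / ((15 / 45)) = 183603 / 3400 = 54.00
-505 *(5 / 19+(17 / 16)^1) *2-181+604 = -139219 / 152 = -915.91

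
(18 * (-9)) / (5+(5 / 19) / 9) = -13851 / 430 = -32.21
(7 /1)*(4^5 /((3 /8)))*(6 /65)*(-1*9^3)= -83607552 /65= -1286270.03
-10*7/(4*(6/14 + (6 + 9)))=-245/216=-1.13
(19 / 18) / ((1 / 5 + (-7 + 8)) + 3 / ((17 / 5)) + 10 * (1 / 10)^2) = 1615 / 3339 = 0.48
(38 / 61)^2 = 1444 / 3721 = 0.39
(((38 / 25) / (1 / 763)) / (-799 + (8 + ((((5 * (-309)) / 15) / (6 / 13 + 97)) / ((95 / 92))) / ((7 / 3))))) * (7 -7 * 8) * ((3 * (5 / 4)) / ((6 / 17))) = 2034939004511 / 2667322276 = 762.91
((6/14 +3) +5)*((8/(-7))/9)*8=-3776/441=-8.56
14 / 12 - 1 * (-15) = 97 / 6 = 16.17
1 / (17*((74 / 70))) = 35 / 629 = 0.06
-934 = -934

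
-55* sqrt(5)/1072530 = -11* sqrt(5)/214506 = -0.00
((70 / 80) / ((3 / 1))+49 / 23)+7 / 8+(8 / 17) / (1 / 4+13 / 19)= 633089 / 166566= 3.80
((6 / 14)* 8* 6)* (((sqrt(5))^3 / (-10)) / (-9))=8* sqrt(5) / 7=2.56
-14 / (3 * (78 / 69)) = -161 / 39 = -4.13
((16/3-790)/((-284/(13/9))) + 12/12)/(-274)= -19135/1050516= -0.02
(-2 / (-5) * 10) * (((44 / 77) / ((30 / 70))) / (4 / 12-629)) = -8 / 943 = -0.01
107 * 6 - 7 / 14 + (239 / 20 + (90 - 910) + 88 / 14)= -22437 / 140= -160.26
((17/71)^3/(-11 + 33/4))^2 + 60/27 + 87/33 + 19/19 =817283287225916/139501209189969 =5.86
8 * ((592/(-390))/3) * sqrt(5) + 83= 83 - 2368 * sqrt(5)/585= 73.95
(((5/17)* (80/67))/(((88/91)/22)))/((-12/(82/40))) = -18655/13668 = -1.36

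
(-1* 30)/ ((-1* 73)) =30/ 73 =0.41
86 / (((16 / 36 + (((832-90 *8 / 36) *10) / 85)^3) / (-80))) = -76053240 / 9636976817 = -0.01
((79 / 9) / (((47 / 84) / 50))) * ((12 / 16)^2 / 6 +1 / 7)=104675 / 564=185.59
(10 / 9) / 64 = 5 / 288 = 0.02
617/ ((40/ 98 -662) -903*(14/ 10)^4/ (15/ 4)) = -94478125/ 242955646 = -0.39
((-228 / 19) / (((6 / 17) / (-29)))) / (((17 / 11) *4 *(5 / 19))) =6061 / 10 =606.10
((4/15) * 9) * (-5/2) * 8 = -48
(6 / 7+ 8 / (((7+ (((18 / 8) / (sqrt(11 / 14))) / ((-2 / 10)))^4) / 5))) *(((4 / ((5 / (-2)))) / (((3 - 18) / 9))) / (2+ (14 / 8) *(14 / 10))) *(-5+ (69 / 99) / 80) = -4548238519796 / 4919103787675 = -0.92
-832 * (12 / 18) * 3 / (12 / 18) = -2496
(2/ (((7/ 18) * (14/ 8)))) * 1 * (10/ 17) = 1.73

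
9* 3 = 27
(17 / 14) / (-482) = -17 / 6748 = -0.00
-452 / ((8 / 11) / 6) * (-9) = 33561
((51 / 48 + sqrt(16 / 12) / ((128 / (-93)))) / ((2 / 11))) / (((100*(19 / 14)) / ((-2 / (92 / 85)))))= -22253 / 279680 + 40579*sqrt(3) / 1118720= -0.02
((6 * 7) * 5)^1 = 210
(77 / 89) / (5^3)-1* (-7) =77952 / 11125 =7.01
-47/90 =-0.52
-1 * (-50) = 50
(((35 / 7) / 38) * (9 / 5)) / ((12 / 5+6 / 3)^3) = 1125 / 404624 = 0.00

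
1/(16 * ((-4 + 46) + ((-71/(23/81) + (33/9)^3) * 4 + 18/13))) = -8073/98116544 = -0.00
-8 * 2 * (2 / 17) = -32 / 17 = -1.88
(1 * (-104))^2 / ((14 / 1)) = 5408 / 7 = 772.57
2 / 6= 1 / 3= 0.33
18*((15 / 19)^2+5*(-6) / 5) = -34938 / 361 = -96.78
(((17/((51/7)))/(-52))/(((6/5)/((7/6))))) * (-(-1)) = -245/5616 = -0.04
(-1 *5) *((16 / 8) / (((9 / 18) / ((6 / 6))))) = -20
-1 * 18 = -18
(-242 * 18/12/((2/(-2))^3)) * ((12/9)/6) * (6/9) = 484/9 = 53.78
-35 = -35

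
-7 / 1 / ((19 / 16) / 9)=-1008 / 19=-53.05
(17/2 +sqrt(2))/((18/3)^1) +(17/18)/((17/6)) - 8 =-6.01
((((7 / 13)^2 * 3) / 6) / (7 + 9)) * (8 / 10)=49 / 6760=0.01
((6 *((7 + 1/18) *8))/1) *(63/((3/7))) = 49784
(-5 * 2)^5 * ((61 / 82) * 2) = -6100000 / 41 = -148780.49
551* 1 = 551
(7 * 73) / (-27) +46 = 731 / 27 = 27.07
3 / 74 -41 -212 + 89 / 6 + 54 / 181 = -4778198 / 20091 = -237.83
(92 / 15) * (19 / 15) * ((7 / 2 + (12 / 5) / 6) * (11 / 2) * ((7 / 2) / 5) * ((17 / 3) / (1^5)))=7436429 / 11250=661.02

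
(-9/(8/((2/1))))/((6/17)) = -51/8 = -6.38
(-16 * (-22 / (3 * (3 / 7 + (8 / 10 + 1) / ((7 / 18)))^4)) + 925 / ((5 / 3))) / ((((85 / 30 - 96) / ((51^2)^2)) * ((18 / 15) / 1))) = -33594813.69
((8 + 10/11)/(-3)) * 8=-784/33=-23.76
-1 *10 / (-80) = 1 / 8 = 0.12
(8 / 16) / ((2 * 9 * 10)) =0.00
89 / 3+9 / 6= 187 / 6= 31.17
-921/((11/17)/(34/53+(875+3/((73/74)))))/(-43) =1237858077/42559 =29085.69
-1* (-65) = 65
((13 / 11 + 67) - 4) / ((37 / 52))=36712 / 407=90.20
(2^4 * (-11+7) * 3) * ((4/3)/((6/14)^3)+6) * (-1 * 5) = 594560/27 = 22020.74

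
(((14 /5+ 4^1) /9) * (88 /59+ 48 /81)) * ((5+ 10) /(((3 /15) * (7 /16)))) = 9030400 /33453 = 269.94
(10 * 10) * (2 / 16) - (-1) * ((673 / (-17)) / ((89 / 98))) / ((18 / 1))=274471 / 27234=10.08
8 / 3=2.67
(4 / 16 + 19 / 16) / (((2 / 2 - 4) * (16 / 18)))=-0.54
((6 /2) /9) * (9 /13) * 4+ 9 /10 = 237 /130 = 1.82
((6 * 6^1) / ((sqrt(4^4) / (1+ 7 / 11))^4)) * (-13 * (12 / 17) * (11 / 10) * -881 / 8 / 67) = 2028864591 / 31047864320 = 0.07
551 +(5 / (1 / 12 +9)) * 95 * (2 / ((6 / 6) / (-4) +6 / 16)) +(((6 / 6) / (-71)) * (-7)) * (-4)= 10736337 / 7739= 1387.30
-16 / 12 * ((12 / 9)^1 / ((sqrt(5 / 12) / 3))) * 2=-64 * sqrt(15) / 15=-16.52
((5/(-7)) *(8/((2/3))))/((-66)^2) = -0.00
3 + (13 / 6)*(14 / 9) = 172 / 27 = 6.37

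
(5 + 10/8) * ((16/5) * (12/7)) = 240/7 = 34.29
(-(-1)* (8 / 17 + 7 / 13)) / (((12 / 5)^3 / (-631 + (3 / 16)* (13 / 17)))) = -4783154875 / 103873536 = -46.05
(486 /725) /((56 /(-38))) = -4617 /10150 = -0.45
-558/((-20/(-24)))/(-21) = 1116/35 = 31.89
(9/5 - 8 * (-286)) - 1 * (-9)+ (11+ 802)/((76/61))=1121509/380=2951.34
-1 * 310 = -310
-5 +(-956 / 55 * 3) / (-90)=-3647 / 825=-4.42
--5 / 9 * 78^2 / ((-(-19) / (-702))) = -2372760 / 19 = -124882.11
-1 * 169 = -169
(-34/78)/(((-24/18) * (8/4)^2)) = 17/208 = 0.08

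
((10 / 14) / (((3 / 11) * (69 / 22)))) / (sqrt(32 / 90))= 605 * sqrt(5) / 966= 1.40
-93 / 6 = -31 / 2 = -15.50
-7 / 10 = -0.70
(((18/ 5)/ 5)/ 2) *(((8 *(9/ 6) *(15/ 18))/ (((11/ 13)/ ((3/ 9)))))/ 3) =26/ 55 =0.47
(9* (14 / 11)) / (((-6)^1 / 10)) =-210 / 11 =-19.09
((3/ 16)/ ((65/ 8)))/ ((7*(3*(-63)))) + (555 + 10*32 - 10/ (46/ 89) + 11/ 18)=188176697/ 219765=856.26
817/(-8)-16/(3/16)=-4499/24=-187.46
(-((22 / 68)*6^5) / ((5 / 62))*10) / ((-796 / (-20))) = -26516160 / 3383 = -7838.06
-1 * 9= -9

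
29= 29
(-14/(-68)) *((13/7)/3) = 13/102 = 0.13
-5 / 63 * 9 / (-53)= 5 / 371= 0.01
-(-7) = 7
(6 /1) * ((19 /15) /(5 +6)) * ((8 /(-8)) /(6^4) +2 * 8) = 7163 /648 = 11.05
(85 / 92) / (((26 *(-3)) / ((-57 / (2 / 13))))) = 1615 / 368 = 4.39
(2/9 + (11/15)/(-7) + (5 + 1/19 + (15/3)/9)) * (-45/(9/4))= -137072/1197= -114.51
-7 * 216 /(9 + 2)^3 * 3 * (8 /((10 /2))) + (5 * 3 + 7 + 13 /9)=1077613 /59895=17.99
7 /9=0.78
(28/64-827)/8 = -13225/128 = -103.32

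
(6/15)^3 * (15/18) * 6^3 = 288/25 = 11.52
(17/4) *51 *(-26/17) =-663/2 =-331.50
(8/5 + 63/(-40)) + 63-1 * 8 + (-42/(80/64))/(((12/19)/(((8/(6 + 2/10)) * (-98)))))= 6782.25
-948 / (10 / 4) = -1896 / 5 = -379.20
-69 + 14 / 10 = -67.60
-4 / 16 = -1 / 4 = -0.25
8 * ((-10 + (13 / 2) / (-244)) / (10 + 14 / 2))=-4893 / 1037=-4.72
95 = 95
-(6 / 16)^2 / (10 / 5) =-9 / 128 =-0.07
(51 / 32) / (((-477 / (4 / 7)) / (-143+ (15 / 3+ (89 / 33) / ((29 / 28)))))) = 1101379 / 4260564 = 0.26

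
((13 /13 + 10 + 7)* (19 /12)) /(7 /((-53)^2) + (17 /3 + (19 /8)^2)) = 15370848 /6099683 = 2.52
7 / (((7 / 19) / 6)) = 114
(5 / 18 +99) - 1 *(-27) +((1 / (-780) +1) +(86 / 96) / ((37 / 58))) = 22282363 / 173160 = 128.68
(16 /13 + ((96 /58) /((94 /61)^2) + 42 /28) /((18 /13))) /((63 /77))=309724943 /89941644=3.44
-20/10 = -2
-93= -93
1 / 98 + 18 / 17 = 1781 / 1666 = 1.07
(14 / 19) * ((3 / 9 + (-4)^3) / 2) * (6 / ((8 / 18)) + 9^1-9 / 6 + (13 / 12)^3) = -51454445 / 98496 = -522.40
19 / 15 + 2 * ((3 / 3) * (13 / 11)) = 599 / 165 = 3.63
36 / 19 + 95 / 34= 3029 / 646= 4.69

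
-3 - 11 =-14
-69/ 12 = -23/ 4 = -5.75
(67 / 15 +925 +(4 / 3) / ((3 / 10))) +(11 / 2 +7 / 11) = 930647 / 990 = 940.05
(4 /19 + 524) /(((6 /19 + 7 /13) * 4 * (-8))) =-16185 /844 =-19.18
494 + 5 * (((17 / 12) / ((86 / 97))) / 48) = 24479029 / 49536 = 494.17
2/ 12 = 1/ 6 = 0.17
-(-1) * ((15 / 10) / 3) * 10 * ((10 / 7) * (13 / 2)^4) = 714025 / 56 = 12750.45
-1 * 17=-17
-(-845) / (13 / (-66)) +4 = -4286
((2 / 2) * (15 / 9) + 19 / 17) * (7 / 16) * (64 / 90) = 1988 / 2295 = 0.87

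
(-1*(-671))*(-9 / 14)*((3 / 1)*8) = -72468 / 7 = -10352.57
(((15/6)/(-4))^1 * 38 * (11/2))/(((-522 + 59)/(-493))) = -515185/3704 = -139.09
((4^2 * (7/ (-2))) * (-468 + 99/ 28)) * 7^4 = 62450010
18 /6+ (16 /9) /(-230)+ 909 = 943912 /1035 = 911.99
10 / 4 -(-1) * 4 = 13 / 2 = 6.50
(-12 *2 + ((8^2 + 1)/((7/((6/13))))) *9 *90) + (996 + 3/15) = 155527/35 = 4443.63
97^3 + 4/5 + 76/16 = 18253571/20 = 912678.55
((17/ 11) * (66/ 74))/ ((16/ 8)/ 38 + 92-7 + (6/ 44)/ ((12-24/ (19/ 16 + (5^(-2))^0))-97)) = 71607162/ 4418435401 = 0.02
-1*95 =-95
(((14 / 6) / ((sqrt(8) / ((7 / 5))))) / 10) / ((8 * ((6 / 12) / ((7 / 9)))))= 343 * sqrt(2) / 21600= 0.02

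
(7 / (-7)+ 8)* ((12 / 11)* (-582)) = -48888 / 11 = -4444.36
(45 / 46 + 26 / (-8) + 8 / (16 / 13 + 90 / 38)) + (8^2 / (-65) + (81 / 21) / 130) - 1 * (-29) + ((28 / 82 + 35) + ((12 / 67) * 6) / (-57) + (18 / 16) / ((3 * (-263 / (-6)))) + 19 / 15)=1010079317566867 / 15637386585210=64.59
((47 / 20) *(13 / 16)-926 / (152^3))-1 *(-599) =5275693561 / 8779520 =600.91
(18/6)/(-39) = -1/13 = -0.08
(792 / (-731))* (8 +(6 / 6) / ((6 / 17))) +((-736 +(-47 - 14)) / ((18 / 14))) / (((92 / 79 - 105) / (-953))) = -307672568123 / 53967537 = -5701.07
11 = 11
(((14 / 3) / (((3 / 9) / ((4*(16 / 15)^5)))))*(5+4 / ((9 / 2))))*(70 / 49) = 650.53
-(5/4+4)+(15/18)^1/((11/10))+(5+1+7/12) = 23/11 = 2.09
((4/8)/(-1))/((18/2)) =-1/18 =-0.06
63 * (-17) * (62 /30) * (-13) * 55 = 1582581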